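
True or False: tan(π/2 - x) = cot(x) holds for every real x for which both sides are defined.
Claim: tan(π/2 - x) = cot(x).
Reasoning: tan(π/2 - x) = sin(π/2 - x)/cos(π/2 - x) = cos(x)/sin(x) = cot(x), using the cofunction identities sin(π/2 - x) = cos(x) and cos(π/2 - x) = sin(x).
So the two sides agree for every real x for which both sides are defined.

Conclusion: True.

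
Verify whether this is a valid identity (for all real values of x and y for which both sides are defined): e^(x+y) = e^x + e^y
Claim: e^(x+y) = e^x + e^y.
Test a specific point where both sides are defined: x = -3, y = 5.
LHS = e^(x+y) ≈ 7.3891
RHS = e^x + e^y ≈ 148.4629
Since 7.3891 ≠ 148.4629, the equation fails at this point, so it cannot hold for all real values of x and y for which both sides are defined.
The correct rule is e^(x+y) = e^x · e^y (a product, not a sum).

Conclusion: No, this is NOT an identity.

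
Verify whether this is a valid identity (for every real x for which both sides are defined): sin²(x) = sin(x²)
Claim: sin²(x) = sin(x²).
Test a specific point where both sides are defined: x = π/3.
LHS = sin²(x) ≈ 0.7500
RHS = sin(x²) ≈ 0.8897
Since 0.7500 ≠ 0.8897, the equation fails at this point, so it cannot hold for every real x for which both sides are defined.
sin²(x) means (sin x)², squaring the output; sin(x²) squares the input. These are different functions.

Conclusion: No, this is NOT an identity.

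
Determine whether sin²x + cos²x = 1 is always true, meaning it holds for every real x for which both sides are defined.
Yes, this is an identity.

Claim: sin²x + cos²x = 1.
Reasoning: The point (cos x, sin x) lies on the unit circle X² + Y² = 1, so cos²x + sin²x = 1 for every real x.
So the two sides agree for every real x for which both sides are defined.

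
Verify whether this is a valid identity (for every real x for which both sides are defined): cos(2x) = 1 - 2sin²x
Claim: cos(2x) = 1 - 2sin²x.
Reasoning: cos(2x) = cos²x - sin²x. Replace cos²x by 1 - sin²x: (1 - sin²x) - sin²x = 1 - 2sin²x.
So the two sides agree for every real x for which both sides are defined.

Conclusion: Yes, this is an identity.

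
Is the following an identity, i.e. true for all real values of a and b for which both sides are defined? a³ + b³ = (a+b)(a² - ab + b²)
Claim: a³ + b³ = (a+b)(a² - ab + b²).
Reasoning: Expand the right side: (a+b)(a² - ab + b²) = a³ - a²b + ab² + a²b - ab² + b³ = a³ + b³ (the middle terms cancel in pairs).
So the two sides agree for all real values of a and b for which both sides are defined.

Conclusion: Yes, this is an identity.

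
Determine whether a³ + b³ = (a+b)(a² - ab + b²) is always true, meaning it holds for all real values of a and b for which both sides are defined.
Claim: a³ + b³ = (a+b)(a² - ab + b²).
Reasoning: Expand the right side: (a+b)(a² - ab + b²) = a³ - a²b + ab² + a²b - ab² + b³ = a³ + b³ (the middle terms cancel in pairs).
So the two sides agree for all real values of a and b for which both sides are defined.

Conclusion: Yes, this is an identity.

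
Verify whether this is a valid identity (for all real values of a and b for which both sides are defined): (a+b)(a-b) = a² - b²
Claim: (a+b)(a-b) = a² - b².
Reasoning: Expand: (a+b)(a-b) = a² - ab + ba - b² = a² - b² (the cross terms cancel).
So the two sides agree for all real values of a and b for which both sides are defined.

Conclusion: Yes, this is an identity.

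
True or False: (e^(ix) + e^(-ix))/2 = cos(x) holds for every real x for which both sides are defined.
Claim: (e^(ix) + e^(-ix))/2 = cos(x).
Reasoning: By Euler's formula e^(ix) = cos(x) + i·sin(x) and e^(-ix) = cos(x) - i·sin(x). Adding cancels the sine terms: e^(ix) + e^(-ix) = 2cos(x); divide by 2.
So the two sides agree for every real x for which both sides are defined.

Conclusion: True.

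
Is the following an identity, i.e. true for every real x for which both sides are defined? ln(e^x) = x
Yes, this is an identity.

Claim: ln(e^x) = x.
Reasoning: ln is the inverse of the exponential: ln(e^x) asks for the exponent p with e^p = e^x, and since e^p is one-to-one that exponent is p = x.
So the two sides agree for every real x for which both sides are defined.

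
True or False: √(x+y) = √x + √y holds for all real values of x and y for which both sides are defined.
Claim: √(x+y) = √x + √y.
Test a specific point where both sides are defined: x = 3, y = 1/2.
LHS = √(x+y) ≈ 1.8708
RHS = √x + √y ≈ 2.4392
Since 1.8708 ≠ 2.4392, the equation fails at this point, so it cannot hold for all real values of x and y for which both sides are defined.
Squaring the right side gives x + 2√(xy) + y, not x + y.

Conclusion: False.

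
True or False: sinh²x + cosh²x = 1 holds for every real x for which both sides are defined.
False.

Claim: sinh²x + cosh²x = 1.
Test a specific point where both sides are defined: x = 4.
LHS = sinh²x + cosh²x ≈ 1490.4792
RHS = 1 ≈ 1.0000
Since 1490.4792 ≠ 1.0000, the equation fails at this point, so it cannot hold for every real x for which both sides are defined.
The correct hyperbolic identity is cosh²x - sinh²x = 1 (a difference); the sum sinh²x + cosh²x equals cosh(2x).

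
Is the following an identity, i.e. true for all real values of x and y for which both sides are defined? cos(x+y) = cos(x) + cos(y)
Claim: cos(x+y) = cos(x) + cos(y).
Test a specific point where both sides are defined: x = 3π/4, y = -π/2.
LHS = cos(x+y) ≈ 0.7071
RHS = cos(x) + cos(y) ≈ -0.7071
Since 0.7071 ≠ -0.7071, the equation fails at this point, so it cannot hold for all real values of x and y for which both sides are defined.
The correct expansion is cos(x+y) = cos(x)cos(y) - sin(x)sin(y); cosine is not additive.

Conclusion: No, this is NOT an identity.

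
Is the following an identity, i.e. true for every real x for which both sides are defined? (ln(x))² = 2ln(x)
No, this is NOT an identity.

Claim: (ln(x))² = 2ln(x).
Test a specific point where both sides are defined: x = 5.
LHS = (ln(x))² ≈ 2.5903
RHS = 2ln(x) ≈ 3.2189
Since 2.5903 ≠ 3.2189, the equation fails at this point, so it cannot hold for every real x for which both sides are defined.
2ln(x) equals ln(x²), which is not the same as (ln x)².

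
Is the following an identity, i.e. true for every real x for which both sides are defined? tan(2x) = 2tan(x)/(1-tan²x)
Claim: tan(2x) = 2tan(x)/(1-tan²x).
Reasoning: tan(2x) = sin(2x)/cos(2x) = 2sin(x)cos(x) / (cos²x - sin²x). Divide numerator and denominator by cos²x: 2tan(x) / (1 - tan²x).
So the two sides agree for every real x for which both sides are defined.

Conclusion: Yes, this is an identity.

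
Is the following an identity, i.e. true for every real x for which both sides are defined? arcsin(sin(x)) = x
No, this is NOT an identity.

Claim: arcsin(sin(x)) = x.
Test a specific point where both sides are defined: x = 2π/3.
LHS = arcsin(sin(x)) ≈ 1.0472
RHS = x ≈ 2.0944
Since 1.0472 ≠ 2.0944, the equation fails at this point, so it cannot hold for every real x for which both sides are defined.
arcsin only returns values in [-π/2, π/2], so arcsin(sin(x)) = x holds only for x in that interval, not for all real x.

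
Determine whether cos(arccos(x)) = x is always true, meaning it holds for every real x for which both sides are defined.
Claim: cos(arccos(x)) = x.
Reasoning: For -1 ≤ x ≤ 1 (where arccos is defined), arccos(x) is by definition an angle whose cosine equals x. Taking the cosine of that angle returns x. (Note the other order, arccos(cos x) = x, is NOT an identity.)
So the two sides agree for every real x for which both sides are defined.

Conclusion: Yes, this is an identity.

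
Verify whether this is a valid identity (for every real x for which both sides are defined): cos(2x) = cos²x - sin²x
Yes, this is an identity.

Claim: cos(2x) = cos²x - sin²x.
Reasoning: Put y = x in the addition formula cos(x+y) = cos(x)cos(y) - sin(x)sin(y): cos(2x) = cos²x - sin²x.
So the two sides agree for every real x for which both sides are defined.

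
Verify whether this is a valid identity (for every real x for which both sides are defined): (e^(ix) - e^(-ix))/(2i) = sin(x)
Claim: (e^(ix) - e^(-ix))/(2i) = sin(x).
Reasoning: By Euler's formula e^(ix) = cos(x) + i·sin(x) and e^(-ix) = cos(x) - i·sin(x). Subtracting cancels the cosine terms: e^(ix) - e^(-ix) = 2i·sin(x); divide by 2i.
So the two sides agree for every real x for which both sides are defined.

Conclusion: Yes, this is an identity.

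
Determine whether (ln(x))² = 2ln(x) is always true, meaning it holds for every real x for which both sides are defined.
Claim: (ln(x))² = 2ln(x).
Test a specific point where both sides are defined: x = 5.
LHS = (ln(x))² ≈ 2.5903
RHS = 2ln(x) ≈ 3.2189
Since 2.5903 ≠ 3.2189, the equation fails at this point, so it cannot hold for every real x for which both sides are defined.
2ln(x) equals ln(x²), which is not the same as (ln x)².

Conclusion: No, this is NOT an identity.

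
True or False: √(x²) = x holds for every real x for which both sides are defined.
False.

Claim: √(x²) = x.
Test a specific point where both sides are defined: x = -3.
LHS = √(x²) ≈ 3.0000
RHS = x ≈ -3.0000
Since 3.0000 ≠ -3.0000, the equation fails at this point, so it cannot hold for every real x for which both sides are defined.
√(x²) = |x|, which differs from x whenever x < 0 (both sides are defined for every real x).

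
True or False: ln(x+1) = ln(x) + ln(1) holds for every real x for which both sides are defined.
False.

Claim: ln(x+1) = ln(x) + ln(1).
Test a specific point where both sides are defined: x = 5.
LHS = ln(x+1) ≈ 1.7918
RHS = ln(x) + ln(1) ≈ 1.6094
Since 1.7918 ≠ 1.6094, the equation fails at this point, so it cannot hold for every real x for which both sides are defined.
ln(1) = 0, so the right side is just ln(x), which differs from ln(x+1).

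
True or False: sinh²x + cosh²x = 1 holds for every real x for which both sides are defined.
False.

Claim: sinh²x + cosh²x = 1.
Test a specific point where both sides are defined: x = 3/2.
LHS = sinh²x + cosh²x ≈ 10.0677
RHS = 1 ≈ 1.0000
Since 10.0677 ≠ 1.0000, the equation fails at this point, so it cannot hold for every real x for which both sides are defined.
The correct hyperbolic identity is cosh²x - sinh²x = 1 (a difference); the sum sinh²x + cosh²x equals cosh(2x).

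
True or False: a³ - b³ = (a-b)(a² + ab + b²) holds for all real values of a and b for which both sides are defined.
Claim: a³ - b³ = (a-b)(a² + ab + b²).
Reasoning: Expand the right side: (a-b)(a² + ab + b²) = a³ + a²b + ab² - a²b - ab² - b³ = a³ - b³ (the middle terms cancel in pairs).
So the two sides agree for all real values of a and b for which both sides are defined.

Conclusion: True.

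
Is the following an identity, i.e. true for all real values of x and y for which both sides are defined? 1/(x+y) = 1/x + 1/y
No, this is NOT an identity.

Claim: 1/(x+y) = 1/x + 1/y.
Test a specific point where both sides are defined: x = 2, y = -3.
LHS = 1/(x+y) ≈ -1.0000
RHS = 1/x + 1/y ≈ 0.1667
Since -1.0000 ≠ 0.1667, the equation fails at this point, so it cannot hold for all real values of x and y for which both sides are defined.
1/x + 1/y = (x+y)/(xy), which is not 1/(x+y).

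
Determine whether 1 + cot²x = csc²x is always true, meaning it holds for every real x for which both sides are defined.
Yes, this is an identity.

Claim: 1 + cot²x = csc²x.
Reasoning: Start from sin²x + cos²x = 1 and divide every term by sin²x (allowed wherever cot x and csc x are defined): 1 + cot²x = 1/sin²x = csc²x.
So the two sides agree for every real x for which both sides are defined.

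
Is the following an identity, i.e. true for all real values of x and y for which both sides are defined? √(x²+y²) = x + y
No, this is NOT an identity.

Claim: √(x²+y²) = x + y.
Test a specific point where both sides are defined: x = 5, y = 2.
LHS = √(x²+y²) ≈ 5.3852
RHS = x + y ≈ 7.0000
Since 5.3852 ≠ 7.0000, the equation fails at this point, so it cannot hold for all real values of x and y for which both sides are defined.
(x+y)² = x² + 2xy + y², not x² + y², so the square root does not split this way.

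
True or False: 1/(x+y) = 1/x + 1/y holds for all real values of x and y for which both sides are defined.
Claim: 1/(x+y) = 1/x + 1/y.
Test a specific point where both sides are defined: x = 3/2, y = 1.
LHS = 1/(x+y) ≈ 0.4000
RHS = 1/x + 1/y ≈ 1.6667
Since 0.4000 ≠ 1.6667, the equation fails at this point, so it cannot hold for all real values of x and y for which both sides are defined.
1/x + 1/y = (x+y)/(xy), which is not 1/(x+y).

Conclusion: False.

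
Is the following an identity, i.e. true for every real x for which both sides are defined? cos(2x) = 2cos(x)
Claim: cos(2x) = 2cos(x).
Test a specific point where both sides are defined: x = -π/3.
LHS = cos(2x) ≈ -0.5000
RHS = 2cos(x) ≈ 1.0000
Since -0.5000 ≠ 1.0000, the equation fails at this point, so it cannot hold for every real x for which both sides are defined.
The correct double-angle formula is cos(2x) = cos²x - sin²x.

Conclusion: No, this is NOT an identity.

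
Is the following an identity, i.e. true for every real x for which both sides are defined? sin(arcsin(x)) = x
Claim: sin(arcsin(x)) = x.
Reasoning: For -1 ≤ x ≤ 1 (where arcsin is defined), arcsin(x) is by definition an angle whose sine equals x. Taking the sine of that angle returns x. (Note the other order, arcsin(sin x) = x, is NOT an identity.)
So the two sides agree for every real x for which both sides are defined.

Conclusion: Yes, this is an identity.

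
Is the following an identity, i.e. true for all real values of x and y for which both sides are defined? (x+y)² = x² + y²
Claim: (x+y)² = x² + y².
Test a specific point where both sides are defined: x = 2, y = 4.
LHS = (x+y)² ≈ 36.0000
RHS = x² + y² ≈ 20.0000
Since 36.0000 ≠ 20.0000, the equation fails at this point, so it cannot hold for all real values of x and y for which both sides are defined.
The correct expansion is (x+y)² = x² + 2xy + y²; the cross term 2xy is missing.

Conclusion: No, this is NOT an identity.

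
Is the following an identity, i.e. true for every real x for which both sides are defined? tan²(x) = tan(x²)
No, this is NOT an identity.

Claim: tan²(x) = tan(x²).
Test a specific point where both sides are defined: x = π/4.
LHS = tan²(x) ≈ 1.0000
RHS = tan(x²) ≈ 0.7092
Since 1.0000 ≠ 0.7092, the equation fails at this point, so it cannot hold for every real x for which both sides are defined.
tan²(x) means (tan x)², squaring the output; tan(x²) squares the input. These are different functions.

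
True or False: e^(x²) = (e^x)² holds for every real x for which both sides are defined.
False.

Claim: e^(x²) = (e^x)².
Test a specific point where both sides are defined: x = 3.
LHS = e^(x²) ≈ 8103.0839
RHS = (e^x)² ≈ 403.4288
Since 8103.0839 ≠ 403.4288, the equation fails at this point, so it cannot hold for every real x for which both sides are defined.
(e^x)² = e^(2x), and 2x ≠ x² in general.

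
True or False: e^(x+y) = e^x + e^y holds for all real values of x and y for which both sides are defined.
Claim: e^(x+y) = e^x + e^y.
Test a specific point where both sides are defined: x = 3/2, y = 3/2.
LHS = e^(x+y) ≈ 20.0855
RHS = e^x + e^y ≈ 8.9634
Since 20.0855 ≠ 8.9634, the equation fails at this point, so it cannot hold for all real values of x and y for which both sides are defined.
The correct rule is e^(x+y) = e^x · e^y (a product, not a sum).

Conclusion: False.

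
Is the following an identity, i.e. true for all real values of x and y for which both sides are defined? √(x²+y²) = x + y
Claim: √(x²+y²) = x + y.
Test a specific point where both sides are defined: x = -1, y = 3.
LHS = √(x²+y²) ≈ 3.1623
RHS = x + y ≈ 2.0000
Since 3.1623 ≠ 2.0000, the equation fails at this point, so it cannot hold for all real values of x and y for which both sides are defined.
(x+y)² = x² + 2xy + y², not x² + y², so the square root does not split this way.

Conclusion: No, this is NOT an identity.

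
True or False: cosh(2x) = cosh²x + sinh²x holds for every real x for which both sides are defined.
Claim: cosh(2x) = cosh²x + sinh²x.
Reasoning: cosh²x = (e^(2x) + 2 + e^(-2x))/4 and sinh²x = (e^(2x) - 2 + e^(-2x))/4. Adding gives (2e^(2x) + 2e^(-2x))/4 = (e^(2x) + e^(-2x))/2 = cosh(2x).
So the two sides agree for every real x for which both sides are defined.

Conclusion: True.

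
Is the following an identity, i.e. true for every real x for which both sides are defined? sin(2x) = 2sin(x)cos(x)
Yes, this is an identity.

Claim: sin(2x) = 2sin(x)cos(x).
Reasoning: Put y = x in the addition formula sin(x+y) = sin(x)cos(y) + cos(x)sin(y): sin(2x) = sin(x)cos(x) + cos(x)sin(x) = 2sin(x)cos(x).
So the two sides agree for every real x for which both sides are defined.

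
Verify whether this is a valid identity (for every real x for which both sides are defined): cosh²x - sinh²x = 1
Claim: cosh²x - sinh²x = 1.
Reasoning: With cosh(x) = (e^x + e^-x)/2 and sinh(x) = (e^x - e^-x)/2: cosh²x = (e^(2x) + 2 + e^(-2x))/4 and sinh²x = (e^(2x) - 2 + e^(-2x))/4. Subtracting leaves 4/4 = 1.
So the two sides agree for every real x for which both sides are defined.

Conclusion: Yes, this is an identity.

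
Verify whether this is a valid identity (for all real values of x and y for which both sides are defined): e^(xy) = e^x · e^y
Claim: e^(xy) = e^x · e^y.
Test a specific point where both sides are defined: x = -2, y = 1/2.
LHS = e^(xy) ≈ 0.3679
RHS = e^x · e^y ≈ 0.2231
Since 0.3679 ≠ 0.2231, the equation fails at this point, so it cannot hold for all real values of x and y for which both sides are defined.
e^x · e^y = e^(x+y), not e^(xy).

Conclusion: No, this is NOT an identity.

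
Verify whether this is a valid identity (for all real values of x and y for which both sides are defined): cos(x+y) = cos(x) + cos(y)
Claim: cos(x+y) = cos(x) + cos(y).
Test a specific point where both sides are defined: x = π/3, y = -π/2.
LHS = cos(x+y) ≈ 0.8660
RHS = cos(x) + cos(y) ≈ 0.5000
Since 0.8660 ≠ 0.5000, the equation fails at this point, so it cannot hold for all real values of x and y for which both sides are defined.
The correct expansion is cos(x+y) = cos(x)cos(y) - sin(x)sin(y); cosine is not additive.

Conclusion: No, this is NOT an identity.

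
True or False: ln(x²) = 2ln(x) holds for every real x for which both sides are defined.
Claim: ln(x²) = 2ln(x).
Reasoning: The right side requires x > 0. For x > 0, x² = (e^(ln x))² = e^(2ln x), so ln(x²) = 2ln(x). (For x < 0 the right side is undefined, so those values are outside the claim.)
So the two sides agree for every real x for which both sides are defined.

Conclusion: True.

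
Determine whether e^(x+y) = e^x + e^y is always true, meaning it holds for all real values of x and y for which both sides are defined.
Claim: e^(x+y) = e^x + e^y.
Test a specific point where both sides are defined: x = -3, y = -1.
LHS = e^(x+y) ≈ 0.0183
RHS = e^x + e^y ≈ 0.4177
Since 0.0183 ≠ 0.4177, the equation fails at this point, so it cannot hold for all real values of x and y for which both sides are defined.
The correct rule is e^(x+y) = e^x · e^y (a product, not a sum).

Conclusion: No, this is NOT an identity.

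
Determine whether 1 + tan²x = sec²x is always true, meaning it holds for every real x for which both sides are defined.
Yes, this is an identity.

Claim: 1 + tan²x = sec²x.
Reasoning: Start from sin²x + cos²x = 1 and divide every term by cos²x (allowed wherever tan x and sec x are defined): tan²x + 1 = 1/cos²x = sec²x.
So the two sides agree for every real x for which both sides are defined.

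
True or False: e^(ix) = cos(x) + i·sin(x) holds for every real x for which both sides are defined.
True.

Claim: e^(ix) = cos(x) + i·sin(x).
Reasoning: Euler's formula. Expand e^(ix) = Σ (ix)^k / k!. Since i² = -1, the even-k terms are Σ (-1)^m x^(2m)/(2m)! = cos(x) and the odd-k terms are i · Σ (-1)^m x^(2m+1)/(2m+1)! = i·sin(x).
So the two sides agree for every real x for which both sides are defined.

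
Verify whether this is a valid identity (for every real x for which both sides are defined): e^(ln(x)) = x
Yes, this is an identity.

Claim: e^(ln(x)) = x.
Reasoning: For x > 0, ln(x) is by definition the exponent p such that e^p = x. Raising e to that exponent therefore returns x: e^(ln x) = x.
So the two sides agree for every real x for which both sides are defined.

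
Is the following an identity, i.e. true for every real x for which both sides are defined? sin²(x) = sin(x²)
Claim: sin²(x) = sin(x²).
Test a specific point where both sides are defined: x = π/3.
LHS = sin²(x) ≈ 0.7500
RHS = sin(x²) ≈ 0.8897
Since 0.7500 ≠ 0.8897, the equation fails at this point, so it cannot hold for every real x for which both sides are defined.
sin²(x) means (sin x)², squaring the output; sin(x²) squares the input. These are different functions.

Conclusion: No, this is NOT an identity.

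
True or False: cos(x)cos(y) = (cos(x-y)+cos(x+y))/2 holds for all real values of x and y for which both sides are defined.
Claim: cos(x)cos(y) = (cos(x-y)+cos(x+y))/2.
Reasoning: cos(x-y) = cos(x)cos(y) + sin(x)sin(y) and cos(x+y) = cos(x)cos(y) - sin(x)sin(y). Adding, cos(x-y) + cos(x+y) = 2cos(x)cos(y); divide by 2.
So the two sides agree for all real values of x and y for which both sides are defined.

Conclusion: True.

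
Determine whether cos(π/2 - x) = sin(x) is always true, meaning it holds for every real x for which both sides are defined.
Claim: cos(π/2 - x) = sin(x).
Reasoning: Use cos(u - v) = cos(u)cos(v) + sin(u)sin(v) with u = π/2, v = x: cos(π/2)cos(x) + sin(π/2)sin(x) = 0·cos(x) + 1·sin(x) = sin(x).
So the two sides agree for every real x for which both sides are defined.

Conclusion: Yes, this is an identity.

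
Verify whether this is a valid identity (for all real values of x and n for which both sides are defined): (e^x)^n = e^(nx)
Claim: (e^x)^n = e^(nx).
Reasoning: e^x is a positive real number, and for a positive base B and real exponent n, B^n = e^(n·ln B). With B = e^x, ln B = x, so (e^x)^n = e^(n·x).
So the two sides agree for all real values of x and n for which both sides are defined.

Conclusion: Yes, this is an identity.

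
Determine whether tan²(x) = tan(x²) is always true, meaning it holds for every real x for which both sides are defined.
No, this is NOT an identity.

Claim: tan²(x) = tan(x²).
Test a specific point where both sides are defined: x = -π/3.
LHS = tan²(x) ≈ 3.0000
RHS = tan(x²) ≈ 1.9485
Since 3.0000 ≠ 1.9485, the equation fails at this point, so it cannot hold for every real x for which both sides are defined.
tan²(x) means (tan x)², squaring the output; tan(x²) squares the input. These are different functions.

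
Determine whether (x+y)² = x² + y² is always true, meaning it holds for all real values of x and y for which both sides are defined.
No, this is NOT an identity.

Claim: (x+y)² = x² + y².
Test a specific point where both sides are defined: x = 3, y = 4.
LHS = (x+y)² ≈ 49.0000
RHS = x² + y² ≈ 25.0000
Since 49.0000 ≠ 25.0000, the equation fails at this point, so it cannot hold for all real values of x and y for which both sides are defined.
The correct expansion is (x+y)² = x² + 2xy + y²; the cross term 2xy is missing.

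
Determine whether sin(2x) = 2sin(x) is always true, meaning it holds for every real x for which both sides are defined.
No, this is NOT an identity.

Claim: sin(2x) = 2sin(x).
Test a specific point where both sides are defined: x = 2π/3.
LHS = sin(2x) ≈ -0.8660
RHS = 2sin(x) ≈ 1.7321
Since -0.8660 ≠ 1.7321, the equation fails at this point, so it cannot hold for every real x for which both sides are defined.
The correct double-angle formula is sin(2x) = 2sin(x)cos(x).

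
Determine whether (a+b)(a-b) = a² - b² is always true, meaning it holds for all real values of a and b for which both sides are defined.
Claim: (a+b)(a-b) = a² - b².
Reasoning: Expand: (a+b)(a-b) = a² - ab + ba - b² = a² - b² (the cross terms cancel).
So the two sides agree for all real values of a and b for which both sides are defined.

Conclusion: Yes, this is an identity.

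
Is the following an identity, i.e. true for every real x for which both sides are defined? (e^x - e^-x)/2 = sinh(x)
Yes, this is an identity.

Claim: (e^x - e^-x)/2 = sinh(x).
Reasoning: This is exactly the definition of the hyperbolic sine: sinh(x) := (e^x - e^-x)/2.
So the two sides agree for every real x for which both sides are defined.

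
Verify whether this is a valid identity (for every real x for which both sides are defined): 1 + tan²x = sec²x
Yes, this is an identity.

Claim: 1 + tan²x = sec²x.
Reasoning: Start from sin²x + cos²x = 1 and divide every term by cos²x (allowed wherever tan x and sec x are defined): tan²x + 1 = 1/cos²x = sec²x.
So the two sides agree for every real x for which both sides are defined.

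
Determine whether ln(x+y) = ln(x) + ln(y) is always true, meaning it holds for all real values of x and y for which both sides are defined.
Claim: ln(x+y) = ln(x) + ln(y).
Test a specific point where both sides are defined: x = 1, y = 1/2.
LHS = ln(x+y) ≈ 0.4055
RHS = ln(x) + ln(y) ≈ -0.6931
Since 0.4055 ≠ -0.6931, the equation fails at this point, so it cannot hold for all real values of x and y for which both sides are defined.
ln(x) + ln(y) = ln(xy), not ln(x+y).

Conclusion: No, this is NOT an identity.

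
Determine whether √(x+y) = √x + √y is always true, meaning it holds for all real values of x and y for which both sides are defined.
No, this is NOT an identity.

Claim: √(x+y) = √x + √y.
Test a specific point where both sides are defined: x = 4, y = 3.
LHS = √(x+y) ≈ 2.6458
RHS = √x + √y ≈ 3.7321
Since 2.6458 ≠ 3.7321, the equation fails at this point, so it cannot hold for all real values of x and y for which both sides are defined.
Squaring the right side gives x + 2√(xy) + y, not x + y.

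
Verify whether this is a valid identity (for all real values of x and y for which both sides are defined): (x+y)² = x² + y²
No, this is NOT an identity.

Claim: (x+y)² = x² + y².
Test a specific point where both sides are defined: x = 4, y = -3.
LHS = (x+y)² ≈ 1.0000
RHS = x² + y² ≈ 25.0000
Since 1.0000 ≠ 25.0000, the equation fails at this point, so it cannot hold for all real values of x and y for which both sides are defined.
The correct expansion is (x+y)² = x² + 2xy + y²; the cross term 2xy is missing.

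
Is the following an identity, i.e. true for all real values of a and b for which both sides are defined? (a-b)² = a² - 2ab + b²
Claim: (a-b)² = a² - 2ab + b².
Reasoning: Expand: (a-b)² = (a-b)(a-b) = a·a - a·b - b·a + b·b = a² - 2ab + b².
So the two sides agree for all real values of a and b for which both sides are defined.

Conclusion: Yes, this is an identity.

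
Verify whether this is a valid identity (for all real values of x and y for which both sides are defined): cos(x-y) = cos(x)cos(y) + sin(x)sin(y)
Yes, this is an identity.

Claim: cos(x-y) = cos(x)cos(y) + sin(x)sin(y).
Reasoning: Replace y by -y in cos(x+y) = cos(x)cos(y) - sin(x)sin(y) and use cos(-y) = cos(y), sin(-y) = -sin(y): cos(x-y) = cos(x)cos(y) + sin(x)sin(y).
So the two sides agree for all real values of x and y for which both sides are defined.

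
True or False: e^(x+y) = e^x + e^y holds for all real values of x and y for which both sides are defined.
Claim: e^(x+y) = e^x + e^y.
Test a specific point where both sides are defined: x = -1, y = -1.
LHS = e^(x+y) ≈ 0.1353
RHS = e^x + e^y ≈ 0.7358
Since 0.1353 ≠ 0.7358, the equation fails at this point, so it cannot hold for all real values of x and y for which both sides are defined.
The correct rule is e^(x+y) = e^x · e^y (a product, not a sum).

Conclusion: False.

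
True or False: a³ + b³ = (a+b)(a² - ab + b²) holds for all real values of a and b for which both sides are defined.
True.

Claim: a³ + b³ = (a+b)(a² - ab + b²).
Reasoning: Expand the right side: (a+b)(a² - ab + b²) = a³ - a²b + ab² + a²b - ab² + b³ = a³ + b³ (the middle terms cancel in pairs).
So the two sides agree for all real values of a and b for which both sides are defined.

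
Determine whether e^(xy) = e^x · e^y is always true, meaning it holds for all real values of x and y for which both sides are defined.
No, this is NOT an identity.

Claim: e^(xy) = e^x · e^y.
Test a specific point where both sides are defined: x = 5, y = -3.
LHS = e^(xy) ≈ 0.0000
RHS = e^x · e^y ≈ 7.3891
Since 0.0000 ≠ 7.3891, the equation fails at this point, so it cannot hold for all real values of x and y for which both sides are defined.
e^x · e^y = e^(x+y), not e^(xy).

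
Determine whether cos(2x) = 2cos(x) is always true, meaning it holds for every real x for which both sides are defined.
Claim: cos(2x) = 2cos(x).
Test a specific point where both sides are defined: x = π/4.
LHS = cos(2x) ≈ 0.0000
RHS = 2cos(x) ≈ 1.4142
Since 0.0000 ≠ 1.4142, the equation fails at this point, so it cannot hold for every real x for which both sides are defined.
The correct double-angle formula is cos(2x) = cos²x - sin²x.

Conclusion: No, this is NOT an identity.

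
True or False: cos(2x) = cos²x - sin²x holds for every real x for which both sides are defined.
True.

Claim: cos(2x) = cos²x - sin²x.
Reasoning: Put y = x in the addition formula cos(x+y) = cos(x)cos(y) - sin(x)sin(y): cos(2x) = cos²x - sin²x.
So the two sides agree for every real x for which both sides are defined.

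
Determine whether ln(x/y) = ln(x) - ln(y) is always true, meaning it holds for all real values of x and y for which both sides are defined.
Yes, this is an identity.

Claim: ln(x/y) = ln(x) - ln(y).
Reasoning: Both sides are simultaneously defined only when x, y > 0. Write x = e^p, y = e^q. Then x/y = e^(p-q), so ln(x/y) = p - q = ln(x) - ln(y).
So the two sides agree for all real values of x and y for which both sides are defined.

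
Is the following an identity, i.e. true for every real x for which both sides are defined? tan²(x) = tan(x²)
Claim: tan²(x) = tan(x²).
Test a specific point where both sides are defined: x = 3π/4.
LHS = tan²(x) ≈ 1.0000
RHS = tan(x²) ≈ -0.8977
Since 1.0000 ≠ -0.8977, the equation fails at this point, so it cannot hold for every real x for which both sides are defined.
tan²(x) means (tan x)², squaring the output; tan(x²) squares the input. These are different functions.

Conclusion: No, this is NOT an identity.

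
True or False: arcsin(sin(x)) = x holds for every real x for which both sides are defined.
Claim: arcsin(sin(x)) = x.
Test a specific point where both sides are defined: x = 2π/3.
LHS = arcsin(sin(x)) ≈ 1.0472
RHS = x ≈ 2.0944
Since 1.0472 ≠ 2.0944, the equation fails at this point, so it cannot hold for every real x for which both sides are defined.
arcsin only returns values in [-π/2, π/2], so arcsin(sin(x)) = x holds only for x in that interval, not for all real x.

Conclusion: False.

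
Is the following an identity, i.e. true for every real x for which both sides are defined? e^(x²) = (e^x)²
Claim: e^(x²) = (e^x)².
Test a specific point where both sides are defined: x = -1.
LHS = e^(x²) ≈ 2.7183
RHS = (e^x)² ≈ 0.1353
Since 2.7183 ≠ 0.1353, the equation fails at this point, so it cannot hold for every real x for which both sides are defined.
(e^x)² = e^(2x), and 2x ≠ x² in general.

Conclusion: No, this is NOT an identity.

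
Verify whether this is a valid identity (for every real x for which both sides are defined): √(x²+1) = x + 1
Claim: √(x²+1) = x + 1.
Test a specific point where both sides are defined: x = -1.
LHS = √(x²+1) ≈ 1.4142
RHS = x + 1 ≈ 0.0000
Since 1.4142 ≠ 0.0000, the equation fails at this point, so it cannot hold for every real x for which both sides are defined.
(x+1)² = x² + 2x + 1 ≠ x² + 1 unless x = 0.

Conclusion: No, this is NOT an identity.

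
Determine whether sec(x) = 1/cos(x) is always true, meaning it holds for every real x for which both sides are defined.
Yes, this is an identity.

Claim: sec(x) = 1/cos(x).
Reasoning: sec(x) is by definition the reciprocal of cos(x), wherever cos(x) ≠ 0.
So the two sides agree for every real x for which both sides are defined.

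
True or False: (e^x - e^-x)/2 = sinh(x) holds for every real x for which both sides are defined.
Claim: (e^x - e^-x)/2 = sinh(x).
Reasoning: This is exactly the definition of the hyperbolic sine: sinh(x) := (e^x - e^-x)/2.
So the two sides agree for every real x for which both sides are defined.

Conclusion: True.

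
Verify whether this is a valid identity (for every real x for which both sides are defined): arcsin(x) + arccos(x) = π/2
Yes, this is an identity.

Claim: arcsin(x) + arccos(x) = π/2.
Reasoning: Both sides are defined for -1 ≤ x ≤ 1. Let θ = arcsin(x), so sin θ = x and θ ∈ [-π/2, π/2]. Then cos(π/2 - θ) = sin θ = x and π/2 - θ ∈ [0, π], which is exactly the range of arccos, so arccos(x) = π/2 - θ. Adding: arcsin(x) + arccos(x) = θ + (π/2 - θ) = π/2.
So the two sides agree for every real x for which both sides are defined.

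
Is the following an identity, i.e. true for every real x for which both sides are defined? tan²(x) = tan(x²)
No, this is NOT an identity.

Claim: tan²(x) = tan(x²).
Test a specific point where both sides are defined: x = -π/6.
LHS = tan²(x) ≈ 0.3333
RHS = tan(x²) ≈ 0.2812
Since 0.3333 ≠ 0.2812, the equation fails at this point, so it cannot hold for every real x for which both sides are defined.
tan²(x) means (tan x)², squaring the output; tan(x²) squares the input. These are different functions.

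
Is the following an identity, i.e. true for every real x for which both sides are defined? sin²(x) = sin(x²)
Claim: sin²(x) = sin(x²).
Test a specific point where both sides are defined: x = -π/3.
LHS = sin²(x) ≈ 0.7500
RHS = sin(x²) ≈ 0.8897
Since 0.7500 ≠ 0.8897, the equation fails at this point, so it cannot hold for every real x for which both sides are defined.
sin²(x) means (sin x)², squaring the output; sin(x²) squares the input. These are different functions.

Conclusion: No, this is NOT an identity.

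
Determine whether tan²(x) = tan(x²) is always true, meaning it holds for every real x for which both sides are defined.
Claim: tan²(x) = tan(x²).
Test a specific point where both sides are defined: x = 3π/4.
LHS = tan²(x) ≈ 1.0000
RHS = tan(x²) ≈ -0.8977
Since 1.0000 ≠ -0.8977, the equation fails at this point, so it cannot hold for every real x for which both sides are defined.
tan²(x) means (tan x)², squaring the output; tan(x²) squares the input. These are different functions.

Conclusion: No, this is NOT an identity.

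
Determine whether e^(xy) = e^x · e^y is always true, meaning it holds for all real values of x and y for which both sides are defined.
No, this is NOT an identity.

Claim: e^(xy) = e^x · e^y.
Test a specific point where both sides are defined: x = 3/2, y = 2.
LHS = e^(xy) ≈ 20.0855
RHS = e^x · e^y ≈ 33.1155
Since 20.0855 ≠ 33.1155, the equation fails at this point, so it cannot hold for all real values of x and y for which both sides are defined.
e^x · e^y = e^(x+y), not e^(xy).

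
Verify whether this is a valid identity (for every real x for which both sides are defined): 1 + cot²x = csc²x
Claim: 1 + cot²x = csc²x.
Reasoning: Start from sin²x + cos²x = 1 and divide every term by sin²x (allowed wherever cot x and csc x are defined): 1 + cot²x = 1/sin²x = csc²x.
So the two sides agree for every real x for which both sides are defined.

Conclusion: Yes, this is an identity.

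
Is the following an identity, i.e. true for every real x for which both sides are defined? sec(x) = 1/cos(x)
Yes, this is an identity.

Claim: sec(x) = 1/cos(x).
Reasoning: sec(x) is by definition the reciprocal of cos(x), wherever cos(x) ≠ 0.
So the two sides agree for every real x for which both sides are defined.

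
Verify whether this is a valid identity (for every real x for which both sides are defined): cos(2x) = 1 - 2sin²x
Claim: cos(2x) = 1 - 2sin²x.
Reasoning: cos(2x) = cos²x - sin²x. Replace cos²x by 1 - sin²x: (1 - sin²x) - sin²x = 1 - 2sin²x.
So the two sides agree for every real x for which both sides are defined.

Conclusion: Yes, this is an identity.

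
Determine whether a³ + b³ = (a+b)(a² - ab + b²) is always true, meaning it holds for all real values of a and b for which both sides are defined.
Claim: a³ + b³ = (a+b)(a² - ab + b²).
Reasoning: Expand the right side: (a+b)(a² - ab + b²) = a³ - a²b + ab² + a²b - ab² + b³ = a³ + b³ (the middle terms cancel in pairs).
So the two sides agree for all real values of a and b for which both sides are defined.

Conclusion: Yes, this is an identity.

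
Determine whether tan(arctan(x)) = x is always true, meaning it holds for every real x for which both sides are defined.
Yes, this is an identity.

Claim: tan(arctan(x)) = x.
Reasoning: For every real x, arctan(x) is by definition the angle in (-π/2, π/2) whose tangent equals x. Taking the tangent of that angle returns x.
So the two sides agree for every real x for which both sides are defined.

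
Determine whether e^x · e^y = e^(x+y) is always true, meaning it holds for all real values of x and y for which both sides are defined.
Yes, this is an identity.

Claim: e^x · e^y = e^(x+y).
Reasoning: This is the law of exponents for a common base: multiplying powers adds exponents. E.g. from the series, (Σ x^j/j!)(Σ y^k/k!) = Σ_m (Σ_{j+k=m} x^j y^k/(j!k!)) = Σ_m (x+y)^m/m! by the binomial theorem.
So the two sides agree for all real values of x and y for which both sides are defined.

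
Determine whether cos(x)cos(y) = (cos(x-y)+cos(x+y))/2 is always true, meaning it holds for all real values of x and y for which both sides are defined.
Claim: cos(x)cos(y) = (cos(x-y)+cos(x+y))/2.
Reasoning: cos(x-y) = cos(x)cos(y) + sin(x)sin(y) and cos(x+y) = cos(x)cos(y) - sin(x)sin(y). Adding, cos(x-y) + cos(x+y) = 2cos(x)cos(y); divide by 2.
So the two sides agree for all real values of x and y for which both sides are defined.

Conclusion: Yes, this is an identity.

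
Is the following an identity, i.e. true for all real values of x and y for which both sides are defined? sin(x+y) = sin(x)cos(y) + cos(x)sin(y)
Yes, this is an identity.

Claim: sin(x+y) = sin(x)cos(y) + cos(x)sin(y).
Reasoning: By Euler's formula e^(i(x+y)) = e^(ix)·e^(iy) = (cos x + i·sin x)(cos y + i·sin y). The imaginary part of the left side is sin(x+y); the imaginary part of the product is sin(x)cos(y) + cos(x)sin(y).
So the two sides agree for all real values of x and y for which both sides are defined.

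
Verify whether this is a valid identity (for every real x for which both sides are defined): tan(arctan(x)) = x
Yes, this is an identity.

Claim: tan(arctan(x)) = x.
Reasoning: For every real x, arctan(x) is by definition the angle in (-π/2, π/2) whose tangent equals x. Taking the tangent of that angle returns x.
So the two sides agree for every real x for which both sides are defined.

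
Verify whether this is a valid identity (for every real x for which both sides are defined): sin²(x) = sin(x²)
Claim: sin²(x) = sin(x²).
Test a specific point where both sides are defined: x = 2π/3.
LHS = sin²(x) ≈ 0.7500
RHS = sin(x²) ≈ -0.9474
Since 0.7500 ≠ -0.9474, the equation fails at this point, so it cannot hold for every real x for which both sides are defined.
sin²(x) means (sin x)², squaring the output; sin(x²) squares the input. These are different functions.

Conclusion: No, this is NOT an identity.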